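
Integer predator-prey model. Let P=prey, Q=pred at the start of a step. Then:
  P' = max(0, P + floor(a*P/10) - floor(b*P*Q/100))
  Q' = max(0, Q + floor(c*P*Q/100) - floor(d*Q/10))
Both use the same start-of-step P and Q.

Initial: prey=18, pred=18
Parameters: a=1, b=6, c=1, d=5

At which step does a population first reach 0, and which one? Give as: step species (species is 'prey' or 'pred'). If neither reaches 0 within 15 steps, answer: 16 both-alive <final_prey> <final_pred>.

Answer: 1 prey

Derivation:
Step 1: prey: 18+1-19=0; pred: 18+3-9=12
First extinction: prey at step 1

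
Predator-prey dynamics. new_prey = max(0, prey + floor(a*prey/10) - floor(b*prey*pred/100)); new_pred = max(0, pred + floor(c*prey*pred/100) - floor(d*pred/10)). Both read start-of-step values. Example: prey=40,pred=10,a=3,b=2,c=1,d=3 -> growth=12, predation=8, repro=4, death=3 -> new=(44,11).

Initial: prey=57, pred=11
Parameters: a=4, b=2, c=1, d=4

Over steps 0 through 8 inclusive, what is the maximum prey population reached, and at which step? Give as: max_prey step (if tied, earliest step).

Step 1: prey: 57+22-12=67; pred: 11+6-4=13
Step 2: prey: 67+26-17=76; pred: 13+8-5=16
Step 3: prey: 76+30-24=82; pred: 16+12-6=22
Step 4: prey: 82+32-36=78; pred: 22+18-8=32
Step 5: prey: 78+31-49=60; pred: 32+24-12=44
Step 6: prey: 60+24-52=32; pred: 44+26-17=53
Step 7: prey: 32+12-33=11; pred: 53+16-21=48
Step 8: prey: 11+4-10=5; pred: 48+5-19=34
Max prey = 82 at step 3

Answer: 82 3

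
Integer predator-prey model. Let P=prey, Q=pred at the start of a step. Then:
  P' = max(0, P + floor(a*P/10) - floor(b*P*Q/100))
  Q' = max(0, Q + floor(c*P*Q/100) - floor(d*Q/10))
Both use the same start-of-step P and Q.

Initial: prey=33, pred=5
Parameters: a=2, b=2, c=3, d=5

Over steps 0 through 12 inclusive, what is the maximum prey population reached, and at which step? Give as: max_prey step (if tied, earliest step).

Step 1: prey: 33+6-3=36; pred: 5+4-2=7
Step 2: prey: 36+7-5=38; pred: 7+7-3=11
Step 3: prey: 38+7-8=37; pred: 11+12-5=18
Step 4: prey: 37+7-13=31; pred: 18+19-9=28
Step 5: prey: 31+6-17=20; pred: 28+26-14=40
Step 6: prey: 20+4-16=8; pred: 40+24-20=44
Step 7: prey: 8+1-7=2; pred: 44+10-22=32
Step 8: prey: 2+0-1=1; pred: 32+1-16=17
Step 9: prey: 1+0-0=1; pred: 17+0-8=9
Step 10: prey: 1+0-0=1; pred: 9+0-4=5
Step 11: prey: 1+0-0=1; pred: 5+0-2=3
Step 12: prey: 1+0-0=1; pred: 3+0-1=2
Max prey = 38 at step 2

Answer: 38 2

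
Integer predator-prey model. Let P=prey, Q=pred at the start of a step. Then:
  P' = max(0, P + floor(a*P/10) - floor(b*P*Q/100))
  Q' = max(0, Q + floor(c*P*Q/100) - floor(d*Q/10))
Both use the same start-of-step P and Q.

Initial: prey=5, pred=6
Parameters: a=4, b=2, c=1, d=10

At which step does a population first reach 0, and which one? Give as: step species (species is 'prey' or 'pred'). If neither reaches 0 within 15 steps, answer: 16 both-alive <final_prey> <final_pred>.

Step 1: prey: 5+2-0=7; pred: 6+0-6=0
First extinction: pred at step 1

Answer: 1 pred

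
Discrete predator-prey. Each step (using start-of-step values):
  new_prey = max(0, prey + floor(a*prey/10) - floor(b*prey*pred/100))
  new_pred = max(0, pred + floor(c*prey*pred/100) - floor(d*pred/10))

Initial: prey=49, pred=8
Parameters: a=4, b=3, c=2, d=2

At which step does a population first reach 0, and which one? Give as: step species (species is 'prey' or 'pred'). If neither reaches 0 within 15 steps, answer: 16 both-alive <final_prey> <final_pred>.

Answer: 4 prey

Derivation:
Step 1: prey: 49+19-11=57; pred: 8+7-1=14
Step 2: prey: 57+22-23=56; pred: 14+15-2=27
Step 3: prey: 56+22-45=33; pred: 27+30-5=52
Step 4: prey: 33+13-51=0; pred: 52+34-10=76
First extinction: prey at step 4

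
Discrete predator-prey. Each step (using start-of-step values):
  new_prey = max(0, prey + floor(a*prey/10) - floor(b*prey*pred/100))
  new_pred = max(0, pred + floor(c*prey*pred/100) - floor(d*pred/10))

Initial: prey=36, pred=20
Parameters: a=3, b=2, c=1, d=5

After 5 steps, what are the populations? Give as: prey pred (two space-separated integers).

Step 1: prey: 36+10-14=32; pred: 20+7-10=17
Step 2: prey: 32+9-10=31; pred: 17+5-8=14
Step 3: prey: 31+9-8=32; pred: 14+4-7=11
Step 4: prey: 32+9-7=34; pred: 11+3-5=9
Step 5: prey: 34+10-6=38; pred: 9+3-4=8

Answer: 38 8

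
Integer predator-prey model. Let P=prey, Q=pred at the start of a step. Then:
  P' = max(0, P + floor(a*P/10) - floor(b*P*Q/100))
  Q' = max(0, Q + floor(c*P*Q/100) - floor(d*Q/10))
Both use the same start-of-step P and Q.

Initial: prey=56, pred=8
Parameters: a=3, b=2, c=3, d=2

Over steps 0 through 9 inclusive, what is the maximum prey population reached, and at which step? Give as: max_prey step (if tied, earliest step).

Step 1: prey: 56+16-8=64; pred: 8+13-1=20
Step 2: prey: 64+19-25=58; pred: 20+38-4=54
Step 3: prey: 58+17-62=13; pred: 54+93-10=137
Step 4: prey: 13+3-35=0; pred: 137+53-27=163
Step 5: prey: 0+0-0=0; pred: 163+0-32=131
Step 6: prey: 0+0-0=0; pred: 131+0-26=105
Step 7: prey: 0+0-0=0; pred: 105+0-21=84
Step 8: prey: 0+0-0=0; pred: 84+0-16=68
Step 9: prey: 0+0-0=0; pred: 68+0-13=55
Max prey = 64 at step 1

Answer: 64 1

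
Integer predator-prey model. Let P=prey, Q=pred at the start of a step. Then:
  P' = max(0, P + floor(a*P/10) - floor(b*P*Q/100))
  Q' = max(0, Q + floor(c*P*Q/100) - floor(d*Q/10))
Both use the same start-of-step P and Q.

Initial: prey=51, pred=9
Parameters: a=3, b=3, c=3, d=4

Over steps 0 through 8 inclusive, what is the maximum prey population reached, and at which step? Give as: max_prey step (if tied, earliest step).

Answer: 53 1

Derivation:
Step 1: prey: 51+15-13=53; pred: 9+13-3=19
Step 2: prey: 53+15-30=38; pred: 19+30-7=42
Step 3: prey: 38+11-47=2; pred: 42+47-16=73
Step 4: prey: 2+0-4=0; pred: 73+4-29=48
Step 5: prey: 0+0-0=0; pred: 48+0-19=29
Step 6: prey: 0+0-0=0; pred: 29+0-11=18
Step 7: prey: 0+0-0=0; pred: 18+0-7=11
Step 8: prey: 0+0-0=0; pred: 11+0-4=7
Max prey = 53 at step 1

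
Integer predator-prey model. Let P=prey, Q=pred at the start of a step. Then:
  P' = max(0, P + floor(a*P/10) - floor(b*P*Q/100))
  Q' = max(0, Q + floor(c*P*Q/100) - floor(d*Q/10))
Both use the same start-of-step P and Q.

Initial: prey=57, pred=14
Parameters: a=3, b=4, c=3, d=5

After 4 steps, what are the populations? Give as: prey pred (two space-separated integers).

Answer: 0 17

Derivation:
Step 1: prey: 57+17-31=43; pred: 14+23-7=30
Step 2: prey: 43+12-51=4; pred: 30+38-15=53
Step 3: prey: 4+1-8=0; pred: 53+6-26=33
Step 4: prey: 0+0-0=0; pred: 33+0-16=17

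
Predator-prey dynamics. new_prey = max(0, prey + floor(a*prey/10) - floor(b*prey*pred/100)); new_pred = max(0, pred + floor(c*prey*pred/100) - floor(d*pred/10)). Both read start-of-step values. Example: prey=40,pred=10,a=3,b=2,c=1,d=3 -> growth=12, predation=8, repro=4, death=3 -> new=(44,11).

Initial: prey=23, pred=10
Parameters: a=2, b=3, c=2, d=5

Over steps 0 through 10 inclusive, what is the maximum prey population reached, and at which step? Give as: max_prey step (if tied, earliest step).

Answer: 27 10

Derivation:
Step 1: prey: 23+4-6=21; pred: 10+4-5=9
Step 2: prey: 21+4-5=20; pred: 9+3-4=8
Step 3: prey: 20+4-4=20; pred: 8+3-4=7
Step 4: prey: 20+4-4=20; pred: 7+2-3=6
Step 5: prey: 20+4-3=21; pred: 6+2-3=5
Step 6: prey: 21+4-3=22; pred: 5+2-2=5
Step 7: prey: 22+4-3=23; pred: 5+2-2=5
Step 8: prey: 23+4-3=24; pred: 5+2-2=5
Step 9: prey: 24+4-3=25; pred: 5+2-2=5
Step 10: prey: 25+5-3=27; pred: 5+2-2=5
Max prey = 27 at step 10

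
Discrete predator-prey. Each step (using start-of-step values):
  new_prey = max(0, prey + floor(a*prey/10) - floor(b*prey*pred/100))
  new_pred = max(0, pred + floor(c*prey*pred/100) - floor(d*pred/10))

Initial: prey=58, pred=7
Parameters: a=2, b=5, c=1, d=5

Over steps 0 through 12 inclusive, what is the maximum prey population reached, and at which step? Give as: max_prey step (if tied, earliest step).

Answer: 71 12

Derivation:
Step 1: prey: 58+11-20=49; pred: 7+4-3=8
Step 2: prey: 49+9-19=39; pred: 8+3-4=7
Step 3: prey: 39+7-13=33; pred: 7+2-3=6
Step 4: prey: 33+6-9=30; pred: 6+1-3=4
Step 5: prey: 30+6-6=30; pred: 4+1-2=3
Step 6: prey: 30+6-4=32; pred: 3+0-1=2
Step 7: prey: 32+6-3=35; pred: 2+0-1=1
Step 8: prey: 35+7-1=41; pred: 1+0-0=1
Step 9: prey: 41+8-2=47; pred: 1+0-0=1
Step 10: prey: 47+9-2=54; pred: 1+0-0=1
Step 11: prey: 54+10-2=62; pred: 1+0-0=1
Step 12: prey: 62+12-3=71; pred: 1+0-0=1
Max prey = 71 at step 12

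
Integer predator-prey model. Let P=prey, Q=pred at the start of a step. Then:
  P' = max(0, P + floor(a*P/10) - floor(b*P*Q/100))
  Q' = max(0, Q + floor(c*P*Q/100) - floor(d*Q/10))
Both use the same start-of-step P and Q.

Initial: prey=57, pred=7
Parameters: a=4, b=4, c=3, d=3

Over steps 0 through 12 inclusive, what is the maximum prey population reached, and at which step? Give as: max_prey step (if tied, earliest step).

Step 1: prey: 57+22-15=64; pred: 7+11-2=16
Step 2: prey: 64+25-40=49; pred: 16+30-4=42
Step 3: prey: 49+19-82=0; pred: 42+61-12=91
Step 4: prey: 0+0-0=0; pred: 91+0-27=64
Step 5: prey: 0+0-0=0; pred: 64+0-19=45
Step 6: prey: 0+0-0=0; pred: 45+0-13=32
Step 7: prey: 0+0-0=0; pred: 32+0-9=23
Step 8: prey: 0+0-0=0; pred: 23+0-6=17
Step 9: prey: 0+0-0=0; pred: 17+0-5=12
Step 10: prey: 0+0-0=0; pred: 12+0-3=9
Step 11: prey: 0+0-0=0; pred: 9+0-2=7
Step 12: prey: 0+0-0=0; pred: 7+0-2=5
Max prey = 64 at step 1

Answer: 64 1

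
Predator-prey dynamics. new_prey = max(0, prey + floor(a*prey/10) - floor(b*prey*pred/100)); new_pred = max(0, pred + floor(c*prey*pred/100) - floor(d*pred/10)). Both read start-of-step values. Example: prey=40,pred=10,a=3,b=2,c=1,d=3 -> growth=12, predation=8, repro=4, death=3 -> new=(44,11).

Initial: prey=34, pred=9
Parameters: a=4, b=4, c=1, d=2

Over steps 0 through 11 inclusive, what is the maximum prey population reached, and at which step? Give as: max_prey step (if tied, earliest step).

Step 1: prey: 34+13-12=35; pred: 9+3-1=11
Step 2: prey: 35+14-15=34; pred: 11+3-2=12
Step 3: prey: 34+13-16=31; pred: 12+4-2=14
Step 4: prey: 31+12-17=26; pred: 14+4-2=16
Step 5: prey: 26+10-16=20; pred: 16+4-3=17
Step 6: prey: 20+8-13=15; pred: 17+3-3=17
Step 7: prey: 15+6-10=11; pred: 17+2-3=16
Step 8: prey: 11+4-7=8; pred: 16+1-3=14
Step 9: prey: 8+3-4=7; pred: 14+1-2=13
Step 10: prey: 7+2-3=6; pred: 13+0-2=11
Step 11: prey: 6+2-2=6; pred: 11+0-2=9
Max prey = 35 at step 1

Answer: 35 1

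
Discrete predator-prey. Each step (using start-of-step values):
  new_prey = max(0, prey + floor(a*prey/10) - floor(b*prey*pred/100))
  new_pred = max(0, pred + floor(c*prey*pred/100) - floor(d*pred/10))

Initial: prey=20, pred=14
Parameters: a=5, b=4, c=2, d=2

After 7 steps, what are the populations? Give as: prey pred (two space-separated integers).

Answer: 2 17

Derivation:
Step 1: prey: 20+10-11=19; pred: 14+5-2=17
Step 2: prey: 19+9-12=16; pred: 17+6-3=20
Step 3: prey: 16+8-12=12; pred: 20+6-4=22
Step 4: prey: 12+6-10=8; pred: 22+5-4=23
Step 5: prey: 8+4-7=5; pred: 23+3-4=22
Step 6: prey: 5+2-4=3; pred: 22+2-4=20
Step 7: prey: 3+1-2=2; pred: 20+1-4=17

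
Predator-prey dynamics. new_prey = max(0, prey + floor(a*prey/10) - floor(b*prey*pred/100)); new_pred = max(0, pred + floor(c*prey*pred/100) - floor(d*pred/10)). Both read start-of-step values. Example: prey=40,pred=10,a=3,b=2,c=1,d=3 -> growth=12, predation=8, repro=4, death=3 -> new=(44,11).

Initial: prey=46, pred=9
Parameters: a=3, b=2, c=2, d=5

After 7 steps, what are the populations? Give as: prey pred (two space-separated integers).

Step 1: prey: 46+13-8=51; pred: 9+8-4=13
Step 2: prey: 51+15-13=53; pred: 13+13-6=20
Step 3: prey: 53+15-21=47; pred: 20+21-10=31
Step 4: prey: 47+14-29=32; pred: 31+29-15=45
Step 5: prey: 32+9-28=13; pred: 45+28-22=51
Step 6: prey: 13+3-13=3; pred: 51+13-25=39
Step 7: prey: 3+0-2=1; pred: 39+2-19=22

Answer: 1 22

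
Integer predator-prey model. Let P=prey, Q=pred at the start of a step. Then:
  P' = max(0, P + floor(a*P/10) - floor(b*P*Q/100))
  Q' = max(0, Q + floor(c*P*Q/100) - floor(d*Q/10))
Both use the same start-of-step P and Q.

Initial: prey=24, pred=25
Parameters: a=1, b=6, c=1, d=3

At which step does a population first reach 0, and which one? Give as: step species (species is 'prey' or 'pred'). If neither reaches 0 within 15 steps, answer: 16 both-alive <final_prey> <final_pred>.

Step 1: prey: 24+2-36=0; pred: 25+6-7=24
First extinction: prey at step 1

Answer: 1 prey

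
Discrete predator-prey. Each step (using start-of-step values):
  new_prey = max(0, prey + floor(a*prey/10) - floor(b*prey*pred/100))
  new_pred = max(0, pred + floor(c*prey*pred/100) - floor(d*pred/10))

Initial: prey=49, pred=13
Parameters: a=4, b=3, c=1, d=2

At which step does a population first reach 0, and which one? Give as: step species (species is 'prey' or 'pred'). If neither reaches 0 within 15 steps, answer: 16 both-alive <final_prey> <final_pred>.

Step 1: prey: 49+19-19=49; pred: 13+6-2=17
Step 2: prey: 49+19-24=44; pred: 17+8-3=22
Step 3: prey: 44+17-29=32; pred: 22+9-4=27
Step 4: prey: 32+12-25=19; pred: 27+8-5=30
Step 5: prey: 19+7-17=9; pred: 30+5-6=29
Step 6: prey: 9+3-7=5; pred: 29+2-5=26
Step 7: prey: 5+2-3=4; pred: 26+1-5=22
Step 8: prey: 4+1-2=3; pred: 22+0-4=18
Step 9: prey: 3+1-1=3; pred: 18+0-3=15
Step 10: prey: 3+1-1=3; pred: 15+0-3=12
Step 11: prey: 3+1-1=3; pred: 12+0-2=10
Step 12: prey: 3+1-0=4; pred: 10+0-2=8
Step 13: prey: 4+1-0=5; pred: 8+0-1=7
Step 14: prey: 5+2-1=6; pred: 7+0-1=6
Step 15: prey: 6+2-1=7; pred: 6+0-1=5
No extinction within 15 steps

Answer: 16 both-alive 7 5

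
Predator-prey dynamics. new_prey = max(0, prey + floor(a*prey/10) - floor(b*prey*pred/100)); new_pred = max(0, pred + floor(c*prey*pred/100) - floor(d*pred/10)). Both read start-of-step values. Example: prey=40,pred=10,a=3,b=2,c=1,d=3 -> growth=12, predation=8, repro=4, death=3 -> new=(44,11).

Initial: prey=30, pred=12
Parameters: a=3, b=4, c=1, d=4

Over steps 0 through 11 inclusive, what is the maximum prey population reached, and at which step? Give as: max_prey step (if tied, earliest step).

Answer: 60 11

Derivation:
Step 1: prey: 30+9-14=25; pred: 12+3-4=11
Step 2: prey: 25+7-11=21; pred: 11+2-4=9
Step 3: prey: 21+6-7=20; pred: 9+1-3=7
Step 4: prey: 20+6-5=21; pred: 7+1-2=6
Step 5: prey: 21+6-5=22; pred: 6+1-2=5
Step 6: prey: 22+6-4=24; pred: 5+1-2=4
Step 7: prey: 24+7-3=28; pred: 4+0-1=3
Step 8: prey: 28+8-3=33; pred: 3+0-1=2
Step 9: prey: 33+9-2=40; pred: 2+0-0=2
Step 10: prey: 40+12-3=49; pred: 2+0-0=2
Step 11: prey: 49+14-3=60; pred: 2+0-0=2
Max prey = 60 at step 11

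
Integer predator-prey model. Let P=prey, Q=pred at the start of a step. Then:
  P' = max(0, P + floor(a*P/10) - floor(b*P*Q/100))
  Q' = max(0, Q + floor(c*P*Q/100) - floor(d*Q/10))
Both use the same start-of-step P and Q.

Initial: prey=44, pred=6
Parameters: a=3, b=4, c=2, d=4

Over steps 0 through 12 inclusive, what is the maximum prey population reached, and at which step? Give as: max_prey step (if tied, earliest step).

Step 1: prey: 44+13-10=47; pred: 6+5-2=9
Step 2: prey: 47+14-16=45; pred: 9+8-3=14
Step 3: prey: 45+13-25=33; pred: 14+12-5=21
Step 4: prey: 33+9-27=15; pred: 21+13-8=26
Step 5: prey: 15+4-15=4; pred: 26+7-10=23
Step 6: prey: 4+1-3=2; pred: 23+1-9=15
Step 7: prey: 2+0-1=1; pred: 15+0-6=9
Step 8: prey: 1+0-0=1; pred: 9+0-3=6
Step 9: prey: 1+0-0=1; pred: 6+0-2=4
Step 10: prey: 1+0-0=1; pred: 4+0-1=3
Step 11: prey: 1+0-0=1; pred: 3+0-1=2
Step 12: prey: 1+0-0=1; pred: 2+0-0=2
Max prey = 47 at step 1

Answer: 47 1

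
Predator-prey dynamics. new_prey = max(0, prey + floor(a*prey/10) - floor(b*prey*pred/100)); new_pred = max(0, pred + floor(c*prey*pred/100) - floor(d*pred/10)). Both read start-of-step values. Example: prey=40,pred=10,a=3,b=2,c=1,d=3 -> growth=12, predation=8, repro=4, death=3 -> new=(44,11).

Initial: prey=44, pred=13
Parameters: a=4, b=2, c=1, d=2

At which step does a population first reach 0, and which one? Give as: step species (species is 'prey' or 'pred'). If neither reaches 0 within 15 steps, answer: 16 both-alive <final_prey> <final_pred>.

Step 1: prey: 44+17-11=50; pred: 13+5-2=16
Step 2: prey: 50+20-16=54; pred: 16+8-3=21
Step 3: prey: 54+21-22=53; pred: 21+11-4=28
Step 4: prey: 53+21-29=45; pred: 28+14-5=37
Step 5: prey: 45+18-33=30; pred: 37+16-7=46
Step 6: prey: 30+12-27=15; pred: 46+13-9=50
Step 7: prey: 15+6-15=6; pred: 50+7-10=47
Step 8: prey: 6+2-5=3; pred: 47+2-9=40
Step 9: prey: 3+1-2=2; pred: 40+1-8=33
Step 10: prey: 2+0-1=1; pred: 33+0-6=27
Step 11: prey: 1+0-0=1; pred: 27+0-5=22
Step 12: prey: 1+0-0=1; pred: 22+0-4=18
Step 13: prey: 1+0-0=1; pred: 18+0-3=15
Step 14: prey: 1+0-0=1; pred: 15+0-3=12
Step 15: prey: 1+0-0=1; pred: 12+0-2=10
No extinction within 15 steps

Answer: 16 both-alive 1 10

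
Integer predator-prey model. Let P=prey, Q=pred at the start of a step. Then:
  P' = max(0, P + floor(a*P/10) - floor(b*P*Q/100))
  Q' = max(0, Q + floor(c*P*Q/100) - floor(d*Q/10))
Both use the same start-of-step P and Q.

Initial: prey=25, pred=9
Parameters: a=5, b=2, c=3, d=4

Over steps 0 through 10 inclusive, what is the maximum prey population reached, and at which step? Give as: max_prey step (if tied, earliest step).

Step 1: prey: 25+12-4=33; pred: 9+6-3=12
Step 2: prey: 33+16-7=42; pred: 12+11-4=19
Step 3: prey: 42+21-15=48; pred: 19+23-7=35
Step 4: prey: 48+24-33=39; pred: 35+50-14=71
Step 5: prey: 39+19-55=3; pred: 71+83-28=126
Step 6: prey: 3+1-7=0; pred: 126+11-50=87
Step 7: prey: 0+0-0=0; pred: 87+0-34=53
Step 8: prey: 0+0-0=0; pred: 53+0-21=32
Step 9: prey: 0+0-0=0; pred: 32+0-12=20
Step 10: prey: 0+0-0=0; pred: 20+0-8=12
Max prey = 48 at step 3

Answer: 48 3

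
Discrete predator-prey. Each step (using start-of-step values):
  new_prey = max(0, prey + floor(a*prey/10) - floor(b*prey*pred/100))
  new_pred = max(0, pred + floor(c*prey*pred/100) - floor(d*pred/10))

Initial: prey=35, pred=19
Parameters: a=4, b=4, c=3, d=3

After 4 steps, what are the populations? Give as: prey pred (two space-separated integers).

Answer: 0 25

Derivation:
Step 1: prey: 35+14-26=23; pred: 19+19-5=33
Step 2: prey: 23+9-30=2; pred: 33+22-9=46
Step 3: prey: 2+0-3=0; pred: 46+2-13=35
Step 4: prey: 0+0-0=0; pred: 35+0-10=25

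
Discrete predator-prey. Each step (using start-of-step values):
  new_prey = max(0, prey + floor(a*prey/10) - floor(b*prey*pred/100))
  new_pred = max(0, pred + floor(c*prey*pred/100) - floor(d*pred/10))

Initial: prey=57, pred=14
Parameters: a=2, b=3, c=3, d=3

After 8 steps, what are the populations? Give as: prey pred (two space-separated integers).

Answer: 0 12

Derivation:
Step 1: prey: 57+11-23=45; pred: 14+23-4=33
Step 2: prey: 45+9-44=10; pred: 33+44-9=68
Step 3: prey: 10+2-20=0; pred: 68+20-20=68
Step 4: prey: 0+0-0=0; pred: 68+0-20=48
Step 5: prey: 0+0-0=0; pred: 48+0-14=34
Step 6: prey: 0+0-0=0; pred: 34+0-10=24
Step 7: prey: 0+0-0=0; pred: 24+0-7=17
Step 8: prey: 0+0-0=0; pred: 17+0-5=12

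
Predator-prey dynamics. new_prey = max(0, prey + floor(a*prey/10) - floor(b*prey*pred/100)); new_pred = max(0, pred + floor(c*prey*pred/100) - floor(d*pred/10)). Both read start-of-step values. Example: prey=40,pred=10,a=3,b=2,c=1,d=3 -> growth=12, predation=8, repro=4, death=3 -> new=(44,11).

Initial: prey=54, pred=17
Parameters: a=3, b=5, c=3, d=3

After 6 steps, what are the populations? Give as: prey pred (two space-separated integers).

Answer: 0 14

Derivation:
Step 1: prey: 54+16-45=25; pred: 17+27-5=39
Step 2: prey: 25+7-48=0; pred: 39+29-11=57
Step 3: prey: 0+0-0=0; pred: 57+0-17=40
Step 4: prey: 0+0-0=0; pred: 40+0-12=28
Step 5: prey: 0+0-0=0; pred: 28+0-8=20
Step 6: prey: 0+0-0=0; pred: 20+0-6=14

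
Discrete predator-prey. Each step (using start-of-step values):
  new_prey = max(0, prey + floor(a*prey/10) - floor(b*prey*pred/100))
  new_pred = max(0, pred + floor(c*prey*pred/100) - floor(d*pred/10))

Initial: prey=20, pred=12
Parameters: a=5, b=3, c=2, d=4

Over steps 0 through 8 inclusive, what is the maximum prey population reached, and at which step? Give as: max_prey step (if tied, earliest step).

Answer: 31 4

Derivation:
Step 1: prey: 20+10-7=23; pred: 12+4-4=12
Step 2: prey: 23+11-8=26; pred: 12+5-4=13
Step 3: prey: 26+13-10=29; pred: 13+6-5=14
Step 4: prey: 29+14-12=31; pred: 14+8-5=17
Step 5: prey: 31+15-15=31; pred: 17+10-6=21
Step 6: prey: 31+15-19=27; pred: 21+13-8=26
Step 7: prey: 27+13-21=19; pred: 26+14-10=30
Step 8: prey: 19+9-17=11; pred: 30+11-12=29
Max prey = 31 at step 4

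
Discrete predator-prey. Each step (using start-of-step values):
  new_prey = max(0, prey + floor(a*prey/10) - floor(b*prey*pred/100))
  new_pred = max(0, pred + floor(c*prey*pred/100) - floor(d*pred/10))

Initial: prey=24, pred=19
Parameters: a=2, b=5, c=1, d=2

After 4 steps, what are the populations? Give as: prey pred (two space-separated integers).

Step 1: prey: 24+4-22=6; pred: 19+4-3=20
Step 2: prey: 6+1-6=1; pred: 20+1-4=17
Step 3: prey: 1+0-0=1; pred: 17+0-3=14
Step 4: prey: 1+0-0=1; pred: 14+0-2=12

Answer: 1 12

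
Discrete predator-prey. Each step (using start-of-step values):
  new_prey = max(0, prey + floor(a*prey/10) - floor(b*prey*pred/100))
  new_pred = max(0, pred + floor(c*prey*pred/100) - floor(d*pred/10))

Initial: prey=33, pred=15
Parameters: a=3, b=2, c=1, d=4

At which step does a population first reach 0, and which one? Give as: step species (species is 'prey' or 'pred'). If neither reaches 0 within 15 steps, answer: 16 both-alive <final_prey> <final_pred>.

Step 1: prey: 33+9-9=33; pred: 15+4-6=13
Step 2: prey: 33+9-8=34; pred: 13+4-5=12
Step 3: prey: 34+10-8=36; pred: 12+4-4=12
Step 4: prey: 36+10-8=38; pred: 12+4-4=12
Step 5: prey: 38+11-9=40; pred: 12+4-4=12
Step 6: prey: 40+12-9=43; pred: 12+4-4=12
Step 7: prey: 43+12-10=45; pred: 12+5-4=13
Step 8: prey: 45+13-11=47; pred: 13+5-5=13
Step 9: prey: 47+14-12=49; pred: 13+6-5=14
Step 10: prey: 49+14-13=50; pred: 14+6-5=15
Step 11: prey: 50+15-15=50; pred: 15+7-6=16
Step 12: prey: 50+15-16=49; pred: 16+8-6=18
Step 13: prey: 49+14-17=46; pred: 18+8-7=19
Step 14: prey: 46+13-17=42; pred: 19+8-7=20
Step 15: prey: 42+12-16=38; pred: 20+8-8=20
No extinction within 15 steps

Answer: 16 both-alive 38 20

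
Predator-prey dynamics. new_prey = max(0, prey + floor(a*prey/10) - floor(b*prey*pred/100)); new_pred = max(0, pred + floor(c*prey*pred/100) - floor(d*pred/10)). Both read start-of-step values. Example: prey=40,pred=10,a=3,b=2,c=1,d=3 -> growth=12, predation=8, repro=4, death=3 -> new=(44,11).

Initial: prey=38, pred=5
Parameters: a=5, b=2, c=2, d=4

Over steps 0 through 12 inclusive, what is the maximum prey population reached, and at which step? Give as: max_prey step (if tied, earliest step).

Answer: 105 4

Derivation:
Step 1: prey: 38+19-3=54; pred: 5+3-2=6
Step 2: prey: 54+27-6=75; pred: 6+6-2=10
Step 3: prey: 75+37-15=97; pred: 10+15-4=21
Step 4: prey: 97+48-40=105; pred: 21+40-8=53
Step 5: prey: 105+52-111=46; pred: 53+111-21=143
Step 6: prey: 46+23-131=0; pred: 143+131-57=217
Step 7: prey: 0+0-0=0; pred: 217+0-86=131
Step 8: prey: 0+0-0=0; pred: 131+0-52=79
Step 9: prey: 0+0-0=0; pred: 79+0-31=48
Step 10: prey: 0+0-0=0; pred: 48+0-19=29
Step 11: prey: 0+0-0=0; pred: 29+0-11=18
Step 12: prey: 0+0-0=0; pred: 18+0-7=11
Max prey = 105 at step 4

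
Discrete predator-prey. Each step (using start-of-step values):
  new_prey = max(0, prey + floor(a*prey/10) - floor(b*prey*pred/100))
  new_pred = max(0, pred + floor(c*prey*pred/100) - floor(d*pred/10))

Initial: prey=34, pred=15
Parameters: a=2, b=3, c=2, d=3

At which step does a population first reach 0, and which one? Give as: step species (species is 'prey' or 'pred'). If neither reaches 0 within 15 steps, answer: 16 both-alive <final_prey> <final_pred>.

Step 1: prey: 34+6-15=25; pred: 15+10-4=21
Step 2: prey: 25+5-15=15; pred: 21+10-6=25
Step 3: prey: 15+3-11=7; pred: 25+7-7=25
Step 4: prey: 7+1-5=3; pred: 25+3-7=21
Step 5: prey: 3+0-1=2; pred: 21+1-6=16
Step 6: prey: 2+0-0=2; pred: 16+0-4=12
Step 7: prey: 2+0-0=2; pred: 12+0-3=9
Step 8: prey: 2+0-0=2; pred: 9+0-2=7
Step 9: prey: 2+0-0=2; pred: 7+0-2=5
Step 10: prey: 2+0-0=2; pred: 5+0-1=4
Step 11: prey: 2+0-0=2; pred: 4+0-1=3
Step 12: prey: 2+0-0=2; pred: 3+0-0=3
Steps 13-15: state stable at prey=2, pred=3 (no change)
No extinction within 15 steps

Answer: 16 both-alive 2 3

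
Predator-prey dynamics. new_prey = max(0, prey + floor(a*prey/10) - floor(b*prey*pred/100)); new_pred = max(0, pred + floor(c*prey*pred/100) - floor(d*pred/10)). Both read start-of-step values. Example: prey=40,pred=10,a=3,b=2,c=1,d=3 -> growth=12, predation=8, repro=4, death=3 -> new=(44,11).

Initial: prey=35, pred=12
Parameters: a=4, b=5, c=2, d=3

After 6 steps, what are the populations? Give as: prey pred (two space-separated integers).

Step 1: prey: 35+14-21=28; pred: 12+8-3=17
Step 2: prey: 28+11-23=16; pred: 17+9-5=21
Step 3: prey: 16+6-16=6; pred: 21+6-6=21
Step 4: prey: 6+2-6=2; pred: 21+2-6=17
Step 5: prey: 2+0-1=1; pred: 17+0-5=12
Step 6: prey: 1+0-0=1; pred: 12+0-3=9

Answer: 1 9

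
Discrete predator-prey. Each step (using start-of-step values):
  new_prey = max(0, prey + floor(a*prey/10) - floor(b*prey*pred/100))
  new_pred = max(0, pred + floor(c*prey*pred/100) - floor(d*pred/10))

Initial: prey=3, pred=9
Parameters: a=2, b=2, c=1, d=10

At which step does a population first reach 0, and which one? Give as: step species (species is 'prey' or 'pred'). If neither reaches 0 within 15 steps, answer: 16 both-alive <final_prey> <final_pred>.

Step 1: prey: 3+0-0=3; pred: 9+0-9=0
First extinction: pred at step 1

Answer: 1 pred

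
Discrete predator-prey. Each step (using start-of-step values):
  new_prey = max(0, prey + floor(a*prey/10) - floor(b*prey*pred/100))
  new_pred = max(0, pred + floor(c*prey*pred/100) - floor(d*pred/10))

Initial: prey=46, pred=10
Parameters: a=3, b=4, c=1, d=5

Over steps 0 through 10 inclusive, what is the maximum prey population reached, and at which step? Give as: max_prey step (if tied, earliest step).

Step 1: prey: 46+13-18=41; pred: 10+4-5=9
Step 2: prey: 41+12-14=39; pred: 9+3-4=8
Step 3: prey: 39+11-12=38; pred: 8+3-4=7
Step 4: prey: 38+11-10=39; pred: 7+2-3=6
Step 5: prey: 39+11-9=41; pred: 6+2-3=5
Step 6: prey: 41+12-8=45; pred: 5+2-2=5
Step 7: prey: 45+13-9=49; pred: 5+2-2=5
Step 8: prey: 49+14-9=54; pred: 5+2-2=5
Step 9: prey: 54+16-10=60; pred: 5+2-2=5
Step 10: prey: 60+18-12=66; pred: 5+3-2=6
Max prey = 66 at step 10

Answer: 66 10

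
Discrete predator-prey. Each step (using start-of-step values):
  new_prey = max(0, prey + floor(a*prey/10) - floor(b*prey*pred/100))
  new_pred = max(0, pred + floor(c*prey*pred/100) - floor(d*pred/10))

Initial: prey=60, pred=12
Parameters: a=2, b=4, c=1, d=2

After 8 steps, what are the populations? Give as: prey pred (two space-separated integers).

Answer: 1 8

Derivation:
Step 1: prey: 60+12-28=44; pred: 12+7-2=17
Step 2: prey: 44+8-29=23; pred: 17+7-3=21
Step 3: prey: 23+4-19=8; pred: 21+4-4=21
Step 4: prey: 8+1-6=3; pred: 21+1-4=18
Step 5: prey: 3+0-2=1; pred: 18+0-3=15
Step 6: prey: 1+0-0=1; pred: 15+0-3=12
Step 7: prey: 1+0-0=1; pred: 12+0-2=10
Step 8: prey: 1+0-0=1; pred: 10+0-2=8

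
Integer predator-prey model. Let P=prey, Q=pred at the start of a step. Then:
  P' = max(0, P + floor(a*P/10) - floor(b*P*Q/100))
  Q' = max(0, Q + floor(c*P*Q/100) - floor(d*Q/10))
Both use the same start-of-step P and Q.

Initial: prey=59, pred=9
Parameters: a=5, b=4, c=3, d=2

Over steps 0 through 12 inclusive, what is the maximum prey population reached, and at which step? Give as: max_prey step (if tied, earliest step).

Step 1: prey: 59+29-21=67; pred: 9+15-1=23
Step 2: prey: 67+33-61=39; pred: 23+46-4=65
Step 3: prey: 39+19-101=0; pred: 65+76-13=128
Step 4: prey: 0+0-0=0; pred: 128+0-25=103
Step 5: prey: 0+0-0=0; pred: 103+0-20=83
Step 6: prey: 0+0-0=0; pred: 83+0-16=67
Step 7: prey: 0+0-0=0; pred: 67+0-13=54
Step 8: prey: 0+0-0=0; pred: 54+0-10=44
Step 9: prey: 0+0-0=0; pred: 44+0-8=36
Step 10: prey: 0+0-0=0; pred: 36+0-7=29
Step 11: prey: 0+0-0=0; pred: 29+0-5=24
Step 12: prey: 0+0-0=0; pred: 24+0-4=20
Max prey = 67 at step 1

Answer: 67 1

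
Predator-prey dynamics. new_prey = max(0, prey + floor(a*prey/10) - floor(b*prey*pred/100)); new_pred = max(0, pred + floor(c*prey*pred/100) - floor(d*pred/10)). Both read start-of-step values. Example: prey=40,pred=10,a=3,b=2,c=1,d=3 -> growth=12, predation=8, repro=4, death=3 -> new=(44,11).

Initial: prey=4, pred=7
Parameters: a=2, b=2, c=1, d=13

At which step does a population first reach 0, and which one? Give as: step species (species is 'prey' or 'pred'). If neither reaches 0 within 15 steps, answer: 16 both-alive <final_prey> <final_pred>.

Answer: 1 pred

Derivation:
Step 1: prey: 4+0-0=4; pred: 7+0-9=0
First extinction: pred at step 1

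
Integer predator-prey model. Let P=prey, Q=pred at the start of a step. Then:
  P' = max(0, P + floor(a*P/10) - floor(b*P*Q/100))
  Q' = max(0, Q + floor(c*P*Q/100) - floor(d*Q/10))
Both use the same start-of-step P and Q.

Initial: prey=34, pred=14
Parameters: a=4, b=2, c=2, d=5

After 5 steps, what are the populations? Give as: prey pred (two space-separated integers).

Answer: 26 41

Derivation:
Step 1: prey: 34+13-9=38; pred: 14+9-7=16
Step 2: prey: 38+15-12=41; pred: 16+12-8=20
Step 3: prey: 41+16-16=41; pred: 20+16-10=26
Step 4: prey: 41+16-21=36; pred: 26+21-13=34
Step 5: prey: 36+14-24=26; pred: 34+24-17=41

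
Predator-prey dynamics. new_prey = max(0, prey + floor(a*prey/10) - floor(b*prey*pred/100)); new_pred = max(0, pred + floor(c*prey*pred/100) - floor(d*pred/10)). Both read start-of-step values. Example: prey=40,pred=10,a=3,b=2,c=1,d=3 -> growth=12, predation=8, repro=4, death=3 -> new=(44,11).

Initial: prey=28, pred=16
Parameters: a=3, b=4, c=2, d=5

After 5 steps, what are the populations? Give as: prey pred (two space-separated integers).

Answer: 9 3

Derivation:
Step 1: prey: 28+8-17=19; pred: 16+8-8=16
Step 2: prey: 19+5-12=12; pred: 16+6-8=14
Step 3: prey: 12+3-6=9; pred: 14+3-7=10
Step 4: prey: 9+2-3=8; pred: 10+1-5=6
Step 5: prey: 8+2-1=9; pred: 6+0-3=3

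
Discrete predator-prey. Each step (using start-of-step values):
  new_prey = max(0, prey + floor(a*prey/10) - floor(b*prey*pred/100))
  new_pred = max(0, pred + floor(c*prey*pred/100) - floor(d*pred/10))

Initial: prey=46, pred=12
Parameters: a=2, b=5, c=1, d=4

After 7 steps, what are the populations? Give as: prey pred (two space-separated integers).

Step 1: prey: 46+9-27=28; pred: 12+5-4=13
Step 2: prey: 28+5-18=15; pred: 13+3-5=11
Step 3: prey: 15+3-8=10; pred: 11+1-4=8
Step 4: prey: 10+2-4=8; pred: 8+0-3=5
Step 5: prey: 8+1-2=7; pred: 5+0-2=3
Step 6: prey: 7+1-1=7; pred: 3+0-1=2
Step 7: prey: 7+1-0=8; pred: 2+0-0=2

Answer: 8 2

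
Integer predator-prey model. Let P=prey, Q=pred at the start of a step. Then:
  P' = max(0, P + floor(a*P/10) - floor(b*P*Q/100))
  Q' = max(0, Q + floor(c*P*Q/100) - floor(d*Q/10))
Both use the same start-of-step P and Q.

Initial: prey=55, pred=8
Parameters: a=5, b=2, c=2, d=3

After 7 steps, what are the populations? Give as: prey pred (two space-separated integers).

Step 1: prey: 55+27-8=74; pred: 8+8-2=14
Step 2: prey: 74+37-20=91; pred: 14+20-4=30
Step 3: prey: 91+45-54=82; pred: 30+54-9=75
Step 4: prey: 82+41-123=0; pred: 75+123-22=176
Step 5: prey: 0+0-0=0; pred: 176+0-52=124
Step 6: prey: 0+0-0=0; pred: 124+0-37=87
Step 7: prey: 0+0-0=0; pred: 87+0-26=61

Answer: 0 61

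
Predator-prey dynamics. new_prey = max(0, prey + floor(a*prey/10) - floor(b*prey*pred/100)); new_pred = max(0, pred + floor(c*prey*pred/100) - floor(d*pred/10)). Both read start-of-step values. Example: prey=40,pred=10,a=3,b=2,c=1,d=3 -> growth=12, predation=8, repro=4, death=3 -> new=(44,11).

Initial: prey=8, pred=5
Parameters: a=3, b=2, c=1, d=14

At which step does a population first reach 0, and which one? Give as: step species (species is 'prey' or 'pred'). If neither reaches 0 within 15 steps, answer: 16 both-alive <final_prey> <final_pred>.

Step 1: prey: 8+2-0=10; pred: 5+0-7=0
First extinction: pred at step 1

Answer: 1 pred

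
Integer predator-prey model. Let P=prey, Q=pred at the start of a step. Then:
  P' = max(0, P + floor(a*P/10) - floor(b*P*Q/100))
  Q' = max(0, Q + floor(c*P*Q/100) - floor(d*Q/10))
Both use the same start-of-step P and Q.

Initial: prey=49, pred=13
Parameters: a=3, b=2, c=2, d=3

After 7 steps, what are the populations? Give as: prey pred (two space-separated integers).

Answer: 0 27

Derivation:
Step 1: prey: 49+14-12=51; pred: 13+12-3=22
Step 2: prey: 51+15-22=44; pred: 22+22-6=38
Step 3: prey: 44+13-33=24; pred: 38+33-11=60
Step 4: prey: 24+7-28=3; pred: 60+28-18=70
Step 5: prey: 3+0-4=0; pred: 70+4-21=53
Step 6: prey: 0+0-0=0; pred: 53+0-15=38
Step 7: prey: 0+0-0=0; pred: 38+0-11=27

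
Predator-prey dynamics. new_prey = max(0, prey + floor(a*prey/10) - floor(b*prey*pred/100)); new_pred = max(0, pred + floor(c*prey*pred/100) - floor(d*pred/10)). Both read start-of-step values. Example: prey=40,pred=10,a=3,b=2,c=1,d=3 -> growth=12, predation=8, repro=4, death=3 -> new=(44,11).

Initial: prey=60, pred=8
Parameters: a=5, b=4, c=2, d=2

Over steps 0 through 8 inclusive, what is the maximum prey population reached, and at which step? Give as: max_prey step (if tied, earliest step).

Answer: 71 1

Derivation:
Step 1: prey: 60+30-19=71; pred: 8+9-1=16
Step 2: prey: 71+35-45=61; pred: 16+22-3=35
Step 3: prey: 61+30-85=6; pred: 35+42-7=70
Step 4: prey: 6+3-16=0; pred: 70+8-14=64
Step 5: prey: 0+0-0=0; pred: 64+0-12=52
Step 6: prey: 0+0-0=0; pred: 52+0-10=42
Step 7: prey: 0+0-0=0; pred: 42+0-8=34
Step 8: prey: 0+0-0=0; pred: 34+0-6=28
Max prey = 71 at step 1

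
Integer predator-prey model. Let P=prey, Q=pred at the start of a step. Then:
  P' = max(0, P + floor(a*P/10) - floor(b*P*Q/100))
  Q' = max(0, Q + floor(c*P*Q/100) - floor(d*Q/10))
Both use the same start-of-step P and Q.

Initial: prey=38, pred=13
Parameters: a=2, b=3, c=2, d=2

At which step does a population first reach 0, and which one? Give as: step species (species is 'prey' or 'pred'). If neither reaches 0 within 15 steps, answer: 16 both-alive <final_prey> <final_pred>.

Answer: 16 both-alive 1 4

Derivation:
Step 1: prey: 38+7-14=31; pred: 13+9-2=20
Step 2: prey: 31+6-18=19; pred: 20+12-4=28
Step 3: prey: 19+3-15=7; pred: 28+10-5=33
Step 4: prey: 7+1-6=2; pred: 33+4-6=31
Step 5: prey: 2+0-1=1; pred: 31+1-6=26
Step 6: prey: 1+0-0=1; pred: 26+0-5=21
Step 7: prey: 1+0-0=1; pred: 21+0-4=17
Step 8: prey: 1+0-0=1; pred: 17+0-3=14
Step 9: prey: 1+0-0=1; pred: 14+0-2=12
Step 10: prey: 1+0-0=1; pred: 12+0-2=10
Step 11: prey: 1+0-0=1; pred: 10+0-2=8
Step 12: prey: 1+0-0=1; pred: 8+0-1=7
Step 13: prey: 1+0-0=1; pred: 7+0-1=6
Step 14: prey: 1+0-0=1; pred: 6+0-1=5
Step 15: prey: 1+0-0=1; pred: 5+0-1=4
No extinction within 15 steps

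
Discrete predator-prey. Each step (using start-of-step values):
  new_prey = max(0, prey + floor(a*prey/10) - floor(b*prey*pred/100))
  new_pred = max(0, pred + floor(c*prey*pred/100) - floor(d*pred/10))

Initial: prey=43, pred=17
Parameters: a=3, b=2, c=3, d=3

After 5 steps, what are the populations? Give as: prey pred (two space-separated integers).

Step 1: prey: 43+12-14=41; pred: 17+21-5=33
Step 2: prey: 41+12-27=26; pred: 33+40-9=64
Step 3: prey: 26+7-33=0; pred: 64+49-19=94
Step 4: prey: 0+0-0=0; pred: 94+0-28=66
Step 5: prey: 0+0-0=0; pred: 66+0-19=47

Answer: 0 47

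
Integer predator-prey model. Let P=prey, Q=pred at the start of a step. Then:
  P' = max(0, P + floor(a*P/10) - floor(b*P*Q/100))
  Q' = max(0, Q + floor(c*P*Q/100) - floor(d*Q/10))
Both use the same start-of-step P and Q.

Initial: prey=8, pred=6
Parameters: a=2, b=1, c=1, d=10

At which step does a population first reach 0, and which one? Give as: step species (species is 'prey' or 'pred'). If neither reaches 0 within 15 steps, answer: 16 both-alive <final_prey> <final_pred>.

Step 1: prey: 8+1-0=9; pred: 6+0-6=0
First extinction: pred at step 1

Answer: 1 pred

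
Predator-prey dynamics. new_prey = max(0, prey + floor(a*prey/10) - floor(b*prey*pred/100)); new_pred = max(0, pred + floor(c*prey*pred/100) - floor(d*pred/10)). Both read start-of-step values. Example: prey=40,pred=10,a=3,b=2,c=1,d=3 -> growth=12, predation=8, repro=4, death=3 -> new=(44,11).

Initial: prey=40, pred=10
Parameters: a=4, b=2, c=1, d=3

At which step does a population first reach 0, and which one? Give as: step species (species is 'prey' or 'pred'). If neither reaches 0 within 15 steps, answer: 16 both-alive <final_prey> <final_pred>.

Step 1: prey: 40+16-8=48; pred: 10+4-3=11
Step 2: prey: 48+19-10=57; pred: 11+5-3=13
Step 3: prey: 57+22-14=65; pred: 13+7-3=17
Step 4: prey: 65+26-22=69; pred: 17+11-5=23
Step 5: prey: 69+27-31=65; pred: 23+15-6=32
Step 6: prey: 65+26-41=50; pred: 32+20-9=43
Step 7: prey: 50+20-43=27; pred: 43+21-12=52
Step 8: prey: 27+10-28=9; pred: 52+14-15=51
Step 9: prey: 9+3-9=3; pred: 51+4-15=40
Step 10: prey: 3+1-2=2; pred: 40+1-12=29
Step 11: prey: 2+0-1=1; pred: 29+0-8=21
Step 12: prey: 1+0-0=1; pred: 21+0-6=15
Step 13: prey: 1+0-0=1; pred: 15+0-4=11
Step 14: prey: 1+0-0=1; pred: 11+0-3=8
Step 15: prey: 1+0-0=1; pred: 8+0-2=6
No extinction within 15 steps

Answer: 16 both-alive 1 6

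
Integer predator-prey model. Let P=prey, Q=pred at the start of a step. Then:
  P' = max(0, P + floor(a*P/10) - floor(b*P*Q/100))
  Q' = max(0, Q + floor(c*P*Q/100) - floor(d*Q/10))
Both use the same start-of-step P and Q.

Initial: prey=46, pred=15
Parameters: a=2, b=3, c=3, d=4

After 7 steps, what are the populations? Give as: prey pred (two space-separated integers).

Step 1: prey: 46+9-20=35; pred: 15+20-6=29
Step 2: prey: 35+7-30=12; pred: 29+30-11=48
Step 3: prey: 12+2-17=0; pred: 48+17-19=46
Step 4: prey: 0+0-0=0; pred: 46+0-18=28
Step 5: prey: 0+0-0=0; pred: 28+0-11=17
Step 6: prey: 0+0-0=0; pred: 17+0-6=11
Step 7: prey: 0+0-0=0; pred: 11+0-4=7

Answer: 0 7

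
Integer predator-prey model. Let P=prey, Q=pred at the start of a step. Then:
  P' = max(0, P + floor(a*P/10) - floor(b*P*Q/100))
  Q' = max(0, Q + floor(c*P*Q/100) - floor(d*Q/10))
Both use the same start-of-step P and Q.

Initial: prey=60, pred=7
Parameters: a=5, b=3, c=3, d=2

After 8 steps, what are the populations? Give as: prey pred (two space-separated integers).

Step 1: prey: 60+30-12=78; pred: 7+12-1=18
Step 2: prey: 78+39-42=75; pred: 18+42-3=57
Step 3: prey: 75+37-128=0; pred: 57+128-11=174
Step 4: prey: 0+0-0=0; pred: 174+0-34=140
Step 5: prey: 0+0-0=0; pred: 140+0-28=112
Step 6: prey: 0+0-0=0; pred: 112+0-22=90
Step 7: prey: 0+0-0=0; pred: 90+0-18=72
Step 8: prey: 0+0-0=0; pred: 72+0-14=58

Answer: 0 58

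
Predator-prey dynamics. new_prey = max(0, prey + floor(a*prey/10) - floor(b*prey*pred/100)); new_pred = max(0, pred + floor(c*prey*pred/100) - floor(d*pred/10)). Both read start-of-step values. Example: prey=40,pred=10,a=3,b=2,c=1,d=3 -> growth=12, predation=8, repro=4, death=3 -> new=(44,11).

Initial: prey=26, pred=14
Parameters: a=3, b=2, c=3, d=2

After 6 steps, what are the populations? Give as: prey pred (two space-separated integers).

Step 1: prey: 26+7-7=26; pred: 14+10-2=22
Step 2: prey: 26+7-11=22; pred: 22+17-4=35
Step 3: prey: 22+6-15=13; pred: 35+23-7=51
Step 4: prey: 13+3-13=3; pred: 51+19-10=60
Step 5: prey: 3+0-3=0; pred: 60+5-12=53
Step 6: prey: 0+0-0=0; pred: 53+0-10=43

Answer: 0 43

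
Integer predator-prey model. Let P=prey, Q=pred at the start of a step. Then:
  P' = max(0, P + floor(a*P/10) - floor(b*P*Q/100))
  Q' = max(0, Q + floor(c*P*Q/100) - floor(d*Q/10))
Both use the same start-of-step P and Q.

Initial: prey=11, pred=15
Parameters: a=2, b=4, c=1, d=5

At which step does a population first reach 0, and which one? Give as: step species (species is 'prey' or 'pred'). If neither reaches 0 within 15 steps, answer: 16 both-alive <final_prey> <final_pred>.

Answer: 16 both-alive 35 1

Derivation:
Step 1: prey: 11+2-6=7; pred: 15+1-7=9
Step 2: prey: 7+1-2=6; pred: 9+0-4=5
Step 3: prey: 6+1-1=6; pred: 5+0-2=3
Step 4: prey: 6+1-0=7; pred: 3+0-1=2
Step 5: prey: 7+1-0=8; pred: 2+0-1=1
Step 6: prey: 8+1-0=9; pred: 1+0-0=1
Step 7: prey: 9+1-0=10; pred: 1+0-0=1
Step 8: prey: 10+2-0=12; pred: 1+0-0=1
Step 9: prey: 12+2-0=14; pred: 1+0-0=1
Step 10: prey: 14+2-0=16; pred: 1+0-0=1
Step 11: prey: 16+3-0=19; pred: 1+0-0=1
Step 12: prey: 19+3-0=22; pred: 1+0-0=1
Step 13: prey: 22+4-0=26; pred: 1+0-0=1
Step 14: prey: 26+5-1=30; pred: 1+0-0=1
Step 15: prey: 30+6-1=35; pred: 1+0-0=1
No extinction within 15 steps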